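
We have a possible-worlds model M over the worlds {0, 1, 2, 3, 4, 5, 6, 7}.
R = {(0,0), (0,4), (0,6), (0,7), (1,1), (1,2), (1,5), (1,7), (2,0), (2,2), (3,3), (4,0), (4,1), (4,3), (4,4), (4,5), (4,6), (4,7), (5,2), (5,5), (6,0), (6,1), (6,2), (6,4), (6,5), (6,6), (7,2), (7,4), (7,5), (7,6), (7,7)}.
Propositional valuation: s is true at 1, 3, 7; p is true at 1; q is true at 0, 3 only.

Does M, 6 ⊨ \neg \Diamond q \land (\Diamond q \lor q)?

At 6: \neg \Diamond q is false, \Diamond q \lor q is true, so \neg \Diamond q \land (\Diamond q \lor q) is false.
  At 6: \Diamond q is true, so \neg \Diamond q is false.
    At 6: \Diamond q requires q at some successor in {0, 1, 2, 4, 5, 6}.
      q holds at 0, so \Diamond q is true at 6.
  At 6: \Diamond q is true, q is false, so \Diamond q \lor q is true.
    At 6: \Diamond q requires q at some successor in {0, 1, 2, 4, 5, 6}.
      q holds at 0, so \Diamond q is true at 6.

No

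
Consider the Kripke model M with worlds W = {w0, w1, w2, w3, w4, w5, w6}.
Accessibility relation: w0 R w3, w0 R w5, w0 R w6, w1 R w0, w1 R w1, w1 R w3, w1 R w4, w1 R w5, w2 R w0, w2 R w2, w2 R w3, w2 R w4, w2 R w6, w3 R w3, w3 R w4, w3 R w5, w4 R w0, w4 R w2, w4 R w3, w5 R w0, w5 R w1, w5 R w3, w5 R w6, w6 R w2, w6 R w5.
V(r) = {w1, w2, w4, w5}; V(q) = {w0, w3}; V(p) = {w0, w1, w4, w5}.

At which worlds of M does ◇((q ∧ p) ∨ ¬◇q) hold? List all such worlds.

Let φ = ◇((q ∧ p) ∨ ¬◇q). Evaluate φ at each world:
  w0 (successors {w3, w5, w6}): φ is true.
  w1 (successors {w0, w1, w3, w4, w5}): φ is true.
  w2 (successors {w0, w2, w3, w4, w6}): φ is true.
  w3 (successors {w3, w4, w5}): φ is false.
  w4 (successors {w0, w2, w3}): φ is true.
  w5 (successors {w0, w1, w3, w6}): φ is true.
  w6 (successors {w2, w5}): φ is false.
For instance, at w0:
  At w0: ◇((q ∧ p) ∨ ¬◇q) requires (q ∧ p) ∨ ¬◇q at some successor in {w3, w5, w6}.
    (q ∧ p) ∨ ¬◇q holds at w6, so ◇((q ∧ p) ∨ ¬◇q) is true at w0.
      At w6: q ∧ p is false, ¬◇q is true, so (q ∧ p) ∨ ¬◇q is true.
Satisfying worlds: {w0, w1, w2, w4, w5}

w0, w1, w2, w4, w5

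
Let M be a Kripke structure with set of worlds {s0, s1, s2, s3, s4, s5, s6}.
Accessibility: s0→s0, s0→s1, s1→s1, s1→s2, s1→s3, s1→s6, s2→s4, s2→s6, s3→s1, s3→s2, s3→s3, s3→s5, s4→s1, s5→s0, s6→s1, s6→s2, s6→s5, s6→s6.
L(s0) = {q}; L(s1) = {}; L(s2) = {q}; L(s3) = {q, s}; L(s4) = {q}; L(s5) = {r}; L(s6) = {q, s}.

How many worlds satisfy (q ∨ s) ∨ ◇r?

Let φ = (q ∨ s) ∨ ◇r. Evaluate φ at each world:
  s0 (successors {s0, s1}): φ is true.
  s1 (successors {s1, s2, s3, s6}): φ is false.
  s2 (successors {s4, s6}): φ is true.
  s3 (successors {s1, s2, s3, s5}): φ is true.
  s4 (successors {s1}): φ is true.
  s5 (successors {s0}): φ is false.
  s6 (successors {s1, s2, s5, s6}): φ is true.
For instance, at s6:
  At s6: q ∨ s is true, ◇r is true, so (q ∨ s) ∨ ◇r is true.
    At s6: ◇r requires r at some successor in {s1, s2, s5, s6}.
      r holds at s5, so ◇r is true at s6.
Satisfying worlds: {s0, s2, s3, s4, s6}

5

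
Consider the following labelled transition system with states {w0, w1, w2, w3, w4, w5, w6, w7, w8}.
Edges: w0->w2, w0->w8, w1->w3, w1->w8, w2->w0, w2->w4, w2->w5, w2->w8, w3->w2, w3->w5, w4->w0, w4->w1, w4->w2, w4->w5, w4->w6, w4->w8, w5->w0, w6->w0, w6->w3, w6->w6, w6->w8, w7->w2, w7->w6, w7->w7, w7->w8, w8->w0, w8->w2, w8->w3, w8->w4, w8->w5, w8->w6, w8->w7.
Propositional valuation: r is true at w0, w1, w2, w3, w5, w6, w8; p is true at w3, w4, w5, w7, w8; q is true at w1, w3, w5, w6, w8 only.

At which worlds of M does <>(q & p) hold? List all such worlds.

Recall that <>ψ holds at a world iff ψ holds at some accessible world.
Let φ = <>(q & p). Evaluate φ at each world:
  w0 (successors {w2, w8}): φ is true.
  w1 (successors {w3, w8}): φ is true.
  w2 (successors {w0, w4, w5, w8}): φ is true.
  w3 (successors {w2, w5}): φ is true.
  w4 (successors {w0, w1, w2, w5, w6, w8}): φ is true.
  w5 (successors {w0}): φ is false.
  w6 (successors {w0, w3, w6, w8}): φ is true.
  w7 (successors {w2, w6, w7, w8}): φ is true.
  w8 (successors {w0, w2, w3, w4, w5, w6, w7}): φ is true.
For instance, at w7:
  At w7: <>(q & p) requires q & p at some successor in {w2, w6, w7, w8}.
    q & p holds at w8, so <>(q & p) is true at w7.
Satisfying worlds: {w0, w1, w2, w3, w4, w6, w7, w8}

w0, w1, w2, w3, w4, w6, w7, w8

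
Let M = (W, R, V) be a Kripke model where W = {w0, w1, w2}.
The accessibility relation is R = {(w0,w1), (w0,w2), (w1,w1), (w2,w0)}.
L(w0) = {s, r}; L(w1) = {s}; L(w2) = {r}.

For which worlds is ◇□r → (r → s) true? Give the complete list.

w0, w1, w2

Let φ = ◇□r → (r → s). Evaluate φ at each world:
  w0 (successors {w1, w2}): φ is true.
  w1 (successors {w1}): φ is true.
  w2 (successors {w0}): φ is true.
For instance, at w2:
  At w2: ◇□r is false, r → s is false, so ◇□r → (r → s) is true.
    At w2: ◇□r requires □r at some successor in {w0}.
      At w0: □r is false.
    So ◇□r is false at w2.
Satisfying worlds: {w0, w1, w2}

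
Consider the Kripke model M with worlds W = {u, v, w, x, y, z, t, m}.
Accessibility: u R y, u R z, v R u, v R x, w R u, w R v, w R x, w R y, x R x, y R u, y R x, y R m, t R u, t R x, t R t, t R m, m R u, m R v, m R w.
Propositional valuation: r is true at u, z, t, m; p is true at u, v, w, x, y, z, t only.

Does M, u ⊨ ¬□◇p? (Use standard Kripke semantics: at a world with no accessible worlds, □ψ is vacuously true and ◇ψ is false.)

Yes

At u: □◇p is false, so ¬□◇p is true.
  At u: □◇p requires ◇p at every successor {y, z}.
    ◇p fails at z, so □◇p is false at u.
      At z: no accessible worlds, so ◇p is false.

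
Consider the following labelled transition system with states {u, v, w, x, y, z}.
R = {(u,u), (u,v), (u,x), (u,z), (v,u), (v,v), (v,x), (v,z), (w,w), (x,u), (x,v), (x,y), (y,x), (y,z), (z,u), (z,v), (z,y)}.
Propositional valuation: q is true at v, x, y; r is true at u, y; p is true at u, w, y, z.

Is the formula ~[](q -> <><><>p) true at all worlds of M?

Let φ = ~[](q -> <><><>p). Evaluate φ at each world:
  u (successors {u, v, x, z}): φ is false.
  v (successors {u, v, x, z}): φ is false.
  w (successors {w}): φ is false.
  x (successors {u, v, y}): φ is false.
  y (successors {x, z}): φ is false.
  z (successors {u, v, y}): φ is false.
Detail at u (counterexample):
  At u: [](q -> <><><>p) is true, so ~[](q -> <><><>p) is false.
    At u: [](q -> <><><>p) requires q -> <><><>p at every successor {u, v, x, z}.
      At u: q -> <><><>p is true.
      At v: q -> <><><>p is true.
      At x: q -> <><><>p is true.
      At z: q -> <><><>p is true.
    So [](q -> <><><>p) is true at u.

No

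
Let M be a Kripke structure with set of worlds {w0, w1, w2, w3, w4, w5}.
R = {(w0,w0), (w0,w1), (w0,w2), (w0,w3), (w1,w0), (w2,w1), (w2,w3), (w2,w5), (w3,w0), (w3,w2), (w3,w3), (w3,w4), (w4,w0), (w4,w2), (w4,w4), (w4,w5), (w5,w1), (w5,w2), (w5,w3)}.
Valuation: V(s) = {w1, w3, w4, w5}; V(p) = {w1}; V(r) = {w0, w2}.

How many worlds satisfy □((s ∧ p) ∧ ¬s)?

Let φ = □((s ∧ p) ∧ ¬s). Evaluate φ at each world:
  w0 (successors {w0, w1, w2, w3}): φ is false.
  w1 (successors {w0}): φ is false.
  w2 (successors {w1, w3, w5}): φ is false.
  w3 (successors {w0, w2, w3, w4}): φ is false.
  w4 (successors {w0, w2, w4, w5}): φ is false.
  w5 (successors {w1, w2, w3}): φ is false.
For instance, at w4:
  At w4: □((s ∧ p) ∧ ¬s) requires (s ∧ p) ∧ ¬s at every successor {w0, w2, w4, w5}.
    (s ∧ p) ∧ ¬s fails at w0, so □((s ∧ p) ∧ ¬s) is false at w4.
Satisfying worlds: none.

0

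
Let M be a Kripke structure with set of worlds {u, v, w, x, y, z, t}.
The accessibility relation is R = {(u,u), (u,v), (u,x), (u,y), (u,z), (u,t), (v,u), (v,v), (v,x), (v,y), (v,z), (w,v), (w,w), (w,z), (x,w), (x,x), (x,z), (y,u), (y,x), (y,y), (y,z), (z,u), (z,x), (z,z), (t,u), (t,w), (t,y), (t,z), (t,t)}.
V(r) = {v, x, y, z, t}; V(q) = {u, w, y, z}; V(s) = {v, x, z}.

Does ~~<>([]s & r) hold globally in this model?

No

Let φ = ~~<>([]s & r). Evaluate φ at each world:
  u (successors {u, v, x, y, z, t}): φ is false.
  v (successors {u, v, x, y, z}): φ is false.
  w (successors {v, w, z}): φ is false.
  x (successors {w, x, z}): φ is false.
  y (successors {u, x, y, z}): φ is false.
  z (successors {u, x, z}): φ is false.
  t (successors {u, w, y, z, t}): φ is false.
Detail at u (counterexample):
  At u: ~<>([]s & r) is true, so ~~<>([]s & r) is false.
    At u: <>([]s & r) is false, so ~<>([]s & r) is true.
      At u: <>([]s & r) requires []s & r at some successor in {u, v, x, y, z, t}.
        At u: []s & r is false.
        At v: []s & r is false.
        At x: []s & r is false.
        At y: []s & r is false.
        At z: []s & r is false.
        At t: []s & r is false.
      So <>([]s & r) is false at u.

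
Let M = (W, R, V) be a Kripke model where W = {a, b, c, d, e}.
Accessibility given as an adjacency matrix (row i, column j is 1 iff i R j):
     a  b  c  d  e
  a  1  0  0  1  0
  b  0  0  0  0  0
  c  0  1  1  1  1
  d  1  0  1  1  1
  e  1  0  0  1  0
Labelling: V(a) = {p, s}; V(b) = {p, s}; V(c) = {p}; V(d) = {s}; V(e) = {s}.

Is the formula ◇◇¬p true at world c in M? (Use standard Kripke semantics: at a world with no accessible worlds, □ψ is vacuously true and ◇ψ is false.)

Yes

At c: ◇◇¬p requires ◇¬p at some successor in {b, c, d, e}.
  ◇¬p holds at c, so ◇◇¬p is true at c.
    At c: ◇¬p requires ¬p at some successor in {b, c, d, e}.
      ¬p holds at d, so ◇¬p is true at c.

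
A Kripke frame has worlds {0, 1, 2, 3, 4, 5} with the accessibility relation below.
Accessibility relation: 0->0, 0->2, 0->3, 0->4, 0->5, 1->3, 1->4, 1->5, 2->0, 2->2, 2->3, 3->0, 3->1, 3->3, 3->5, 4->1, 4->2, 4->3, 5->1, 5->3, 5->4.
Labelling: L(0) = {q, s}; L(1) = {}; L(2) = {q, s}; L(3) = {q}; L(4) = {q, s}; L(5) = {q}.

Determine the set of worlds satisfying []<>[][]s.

Let φ = []<>[][]s. Evaluate φ at each world:
  0 (successors {0, 2, 3, 4, 5}): φ is false.
  1 (successors {3, 4, 5}): φ is false.
  2 (successors {0, 2, 3}): φ is false.
  3 (successors {0, 1, 3, 5}): φ is false.
  4 (successors {1, 2, 3}): φ is false.
  5 (successors {1, 3, 4}): φ is false.
For instance, at 3:
  At 3: []<>[][]s requires <>[][]s at every successor {0, 1, 3, 5}.
    <>[][]s fails at 0, so []<>[][]s is false at 3.
      At 0: <>[][]s requires [][]s at some successor in {0, 2, 3, 4, 5}.
        At 0: [][]s is false.
        At 2: [][]s is false.
        At 3: [][]s is false.
        At 4: [][]s is false.
        At 5: [][]s is false.
      So <>[][]s is false at 0.
Satisfying worlds: none.

none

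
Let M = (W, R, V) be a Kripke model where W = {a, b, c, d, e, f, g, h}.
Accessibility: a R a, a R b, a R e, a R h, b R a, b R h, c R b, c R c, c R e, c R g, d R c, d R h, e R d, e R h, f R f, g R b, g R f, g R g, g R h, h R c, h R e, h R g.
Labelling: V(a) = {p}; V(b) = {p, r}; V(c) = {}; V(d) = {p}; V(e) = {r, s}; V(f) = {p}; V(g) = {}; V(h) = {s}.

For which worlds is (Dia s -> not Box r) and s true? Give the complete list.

e, h

Recall that Box ψ holds at a world iff ψ holds at every accessible world, and Dia ψ holds iff ψ holds at some accessible world.
Let φ = (Dia s -> not Box r) and s. Evaluate φ at each world:
  a (successors {a, b, e, h}): φ is false.
  b (successors {a, h}): φ is false.
  c (successors {b, c, e, g}): φ is false.
  d (successors {c, h}): φ is false.
  e (successors {d, h}): φ is true.
  f (successors {f}): φ is false.
  g (successors {b, f, g, h}): φ is false.
  h (successors {c, e, g}): φ is true.
For instance, at e:
  At e: Dia s -> not Box r is true, s is true, so (Dia s -> not Box r) and s is true.
    At e: Dia s is true, not Box r is true, so Dia s -> not Box r is true.
      At e: Dia s requires s at some successor in {d, h}.
        s holds at h, so Dia s is true at e.
      At e: Box r is false, so not Box r is true.
Satisfying worlds: {e, h}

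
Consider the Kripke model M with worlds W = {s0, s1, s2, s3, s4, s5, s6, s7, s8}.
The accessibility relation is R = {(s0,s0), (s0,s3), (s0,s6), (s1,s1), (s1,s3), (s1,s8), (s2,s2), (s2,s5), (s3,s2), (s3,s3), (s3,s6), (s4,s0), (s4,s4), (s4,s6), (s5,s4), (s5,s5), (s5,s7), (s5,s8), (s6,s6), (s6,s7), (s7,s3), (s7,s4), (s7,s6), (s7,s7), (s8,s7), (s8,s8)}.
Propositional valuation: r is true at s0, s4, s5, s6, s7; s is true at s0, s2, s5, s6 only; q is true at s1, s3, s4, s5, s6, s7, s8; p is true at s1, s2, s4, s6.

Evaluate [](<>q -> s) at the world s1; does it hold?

At s1: [](<>q -> s) requires <>q -> s at every successor {s1, s3, s8}.
  <>q -> s fails at s1, so [](<>q -> s) is false at s1.
    At s1: <>q is true, s is false, so <>q -> s is false.
      At s1: <>q requires q at some successor in {s1, s3, s8}.
        q holds at s1, so <>q is true at s1.

No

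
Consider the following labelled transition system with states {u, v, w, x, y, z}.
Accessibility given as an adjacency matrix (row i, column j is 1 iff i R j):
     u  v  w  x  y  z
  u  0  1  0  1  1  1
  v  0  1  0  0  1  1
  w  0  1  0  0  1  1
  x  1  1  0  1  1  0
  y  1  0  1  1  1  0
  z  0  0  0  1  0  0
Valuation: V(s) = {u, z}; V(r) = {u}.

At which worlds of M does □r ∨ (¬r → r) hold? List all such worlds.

Let φ = □r ∨ (¬r → r). Evaluate φ at each world:
  u (successors {v, x, y, z}): φ is true.
  v (successors {v, y, z}): φ is false.
  w (successors {v, y, z}): φ is false.
  x (successors {u, v, x, y}): φ is false.
  y (successors {u, w, x, y}): φ is false.
  z (successors {x}): φ is false.
For instance, at y:
  At y: □r is false, ¬r → r is false, so □r ∨ (¬r → r) is false.
    At y: □r requires r at every successor {u, w, x, y}.
      r fails at w, so □r is false at y.
Satisfying worlds: {u}

u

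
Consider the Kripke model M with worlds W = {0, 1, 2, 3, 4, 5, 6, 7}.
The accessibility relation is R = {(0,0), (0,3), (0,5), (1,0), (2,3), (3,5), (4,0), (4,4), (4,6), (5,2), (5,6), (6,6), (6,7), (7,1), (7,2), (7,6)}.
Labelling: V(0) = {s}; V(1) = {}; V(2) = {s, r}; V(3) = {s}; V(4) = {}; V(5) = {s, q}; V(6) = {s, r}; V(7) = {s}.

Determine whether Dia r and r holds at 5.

No

At 5: Dia r is true, r is false, so Dia r and r is false.
  At 5: Dia r requires r at some successor in {2, 6}.
    r holds at 2, so Dia r is true at 5.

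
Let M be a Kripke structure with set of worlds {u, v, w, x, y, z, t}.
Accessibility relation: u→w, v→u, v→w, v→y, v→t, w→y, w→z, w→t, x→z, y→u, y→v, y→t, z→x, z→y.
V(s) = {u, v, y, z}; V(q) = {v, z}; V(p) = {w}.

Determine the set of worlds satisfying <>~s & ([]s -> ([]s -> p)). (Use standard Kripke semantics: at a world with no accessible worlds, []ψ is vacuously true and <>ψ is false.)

Let φ = <>~s & ([]s -> ([]s -> p)). Evaluate φ at each world:
  u (successors {w}): φ is true.
  v (successors {u, w, y, t}): φ is true.
  w (successors {y, z, t}): φ is true.
  x (successors {z}): φ is false.
  y (successors {u, v, t}): φ is true.
  z (successors {x, y}): φ is true.
  t (successors ∅): φ is false.
For instance, at u:
  At u: <>~s is true, []s -> ([]s -> p) is true, so <>~s & ([]s -> ([]s -> p)) is true.
    At u: <>~s requires ~s at some successor in {w}.
      ~s holds at w, so <>~s is true at u.
    At u: []s is false, []s -> p is true, so []s -> ([]s -> p) is true.
      At u: []s requires s at every successor {w}.
        s fails at w, so []s is false at u.
      At u: []s is false, p is false, so []s -> p is true.
Satisfying worlds: {u, v, w, y, z}

u, v, w, y, z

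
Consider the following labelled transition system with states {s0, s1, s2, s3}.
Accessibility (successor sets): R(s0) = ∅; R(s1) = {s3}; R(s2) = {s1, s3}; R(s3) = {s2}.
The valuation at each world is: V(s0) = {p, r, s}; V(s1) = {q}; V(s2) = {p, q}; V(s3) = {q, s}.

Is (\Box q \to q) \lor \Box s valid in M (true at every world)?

Recall that \Box ψ holds at a world iff ψ holds at every accessible world, and \Diamond ψ holds iff ψ holds at some accessible world.
Let φ = (\Box q \to q) \lor \Box s. Evaluate φ at each world:
  s0 (successors ∅): φ is true.
  s1 (successors {s3}): φ is true.
  s2 (successors {s1, s3}): φ is true.
  s3 (successors {s2}): φ is true.
For instance, at s2:
  At s2: \Box q \to q is true, \Box s is false, so (\Box q \to q) \lor \Box s is true.
    At s2: \Box q is true, q is true, so \Box q \to q is true.
      At s2: \Box q requires q at every successor {s1, s3}.
        At s1: q is true.
        At s3: q is true.
      So \Box q is true at s2.
    At s2: \Box s requires s at every successor {s1, s3}.
      s fails at s1, so \Box s is false at s2.

Yes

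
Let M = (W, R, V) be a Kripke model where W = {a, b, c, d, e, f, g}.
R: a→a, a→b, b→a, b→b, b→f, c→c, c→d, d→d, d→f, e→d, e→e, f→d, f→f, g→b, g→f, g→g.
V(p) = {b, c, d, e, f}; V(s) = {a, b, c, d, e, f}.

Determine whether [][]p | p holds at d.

Yes

At d: [][]p is true, p is true, so [][]p | p is true.
  At d: [][]p requires []p at every successor {d, f}.
      At d: []p requires p at every successor {d, f}.
        At d: p is true.
        At f: p is true.
      So []p is true at d.
      At f: []p requires p at every successor {d, f}.
        At d: p is true.
        At f: p is true.
      So []p is true at f.
  So [][]p is true at d.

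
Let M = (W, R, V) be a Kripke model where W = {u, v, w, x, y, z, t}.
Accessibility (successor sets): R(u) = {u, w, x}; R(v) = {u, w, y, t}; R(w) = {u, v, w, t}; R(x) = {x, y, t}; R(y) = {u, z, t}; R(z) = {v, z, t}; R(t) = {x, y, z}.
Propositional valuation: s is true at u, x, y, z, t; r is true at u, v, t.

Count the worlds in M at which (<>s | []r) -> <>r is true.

6

Recall that []ψ holds at a world iff ψ holds at every accessible world, and <>ψ holds iff ψ holds at some accessible world.
Let φ = (<>s | []r) -> <>r. Evaluate φ at each world:
  u (successors {u, w, x}): φ is true.
  v (successors {u, w, y, t}): φ is true.
  w (successors {u, v, w, t}): φ is true.
  x (successors {x, y, t}): φ is true.
  y (successors {u, z, t}): φ is true.
  z (successors {v, z, t}): φ is true.
  t (successors {x, y, z}): φ is false.
For instance, at v:
  At v: <>s | []r is true, <>r is true, so (<>s | []r) -> <>r is true.
    At v: <>s is true, []r is false, so <>s | []r is true.
      At v: <>s requires s at some successor in {u, w, y, t}.
        s holds at u, so <>s is true at v.
      At v: []r requires r at every successor {u, w, y, t}.
        r fails at w, so []r is false at v.
    At v: <>r requires r at some successor in {u, w, y, t}.
      r holds at u, so <>r is true at v.
Satisfying worlds: {u, v, w, x, y, z}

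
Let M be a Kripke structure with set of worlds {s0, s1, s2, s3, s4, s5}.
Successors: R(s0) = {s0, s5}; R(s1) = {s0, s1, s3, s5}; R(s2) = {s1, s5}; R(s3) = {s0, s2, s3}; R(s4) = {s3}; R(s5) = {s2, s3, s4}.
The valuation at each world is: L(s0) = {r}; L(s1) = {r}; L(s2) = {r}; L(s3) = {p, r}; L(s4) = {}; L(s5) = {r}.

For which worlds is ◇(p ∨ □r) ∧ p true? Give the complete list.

s3

Recall that □ψ holds at a world iff ψ holds at every accessible world, and ◇ψ holds iff ψ holds at some accessible world.
Let φ = ◇(p ∨ □r) ∧ p. Evaluate φ at each world:
  s0 (successors {s0, s5}): φ is false.
  s1 (successors {s0, s1, s3, s5}): φ is false.
  s2 (successors {s1, s5}): φ is false.
  s3 (successors {s0, s2, s3}): φ is true.
  s4 (successors {s3}): φ is false.
  s5 (successors {s2, s3, s4}): φ is false.
For instance, at s2:
  At s2: ◇(p ∨ □r) is true, p is false, so ◇(p ∨ □r) ∧ p is false.
    At s2: ◇(p ∨ □r) requires p ∨ □r at some successor in {s1, s5}.
      p ∨ □r holds at s1, so ◇(p ∨ □r) is true at s2.
Satisfying worlds: {s3}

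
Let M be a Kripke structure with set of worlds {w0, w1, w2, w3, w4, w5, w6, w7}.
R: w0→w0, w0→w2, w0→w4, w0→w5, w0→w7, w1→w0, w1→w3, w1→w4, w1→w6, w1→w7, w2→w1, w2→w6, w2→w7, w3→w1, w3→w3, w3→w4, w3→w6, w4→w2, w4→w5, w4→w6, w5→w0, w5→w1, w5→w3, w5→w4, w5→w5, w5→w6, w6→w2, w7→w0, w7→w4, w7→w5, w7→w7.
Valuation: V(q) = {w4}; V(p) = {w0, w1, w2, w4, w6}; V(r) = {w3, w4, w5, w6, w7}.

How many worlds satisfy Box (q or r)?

0

Let φ = Box (q or r). Evaluate φ at each world:
  w0 (successors {w0, w2, w4, w5, w7}): φ is false.
  w1 (successors {w0, w3, w4, w6, w7}): φ is false.
  w2 (successors {w1, w6, w7}): φ is false.
  w3 (successors {w1, w3, w4, w6}): φ is false.
  w4 (successors {w2, w5, w6}): φ is false.
  w5 (successors {w0, w1, w3, w4, w5, w6}): φ is false.
  w6 (successors {w2}): φ is false.
  w7 (successors {w0, w4, w5, w7}): φ is false.
For instance, at w7:
  At w7: Box (q or r) requires q or r at every successor {w0, w4, w5, w7}.
    q or r fails at w0, so Box (q or r) is false at w7.
Satisfying worlds: none.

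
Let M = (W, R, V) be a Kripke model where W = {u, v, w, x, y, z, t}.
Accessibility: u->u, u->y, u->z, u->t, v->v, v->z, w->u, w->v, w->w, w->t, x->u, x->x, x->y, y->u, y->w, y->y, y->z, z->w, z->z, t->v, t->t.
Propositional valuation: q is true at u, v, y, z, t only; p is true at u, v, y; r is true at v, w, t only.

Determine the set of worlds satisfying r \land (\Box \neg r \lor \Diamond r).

Let φ = r \land (\Box \neg r \lor \Diamond r). Evaluate φ at each world:
  u (successors {u, y, z, t}): φ is false.
  v (successors {v, z}): φ is true.
  w (successors {u, v, w, t}): φ is true.
  x (successors {u, x, y}): φ is false.
  y (successors {u, w, y, z}): φ is false.
  z (successors {w, z}): φ is false.
  t (successors {v, t}): φ is true.
For instance, at t:
  At t: r is true, \Box \neg r \lor \Diamond r is true, so r \land (\Box \neg r \lor \Diamond r) is true.
    At t: \Box \neg r is false, \Diamond r is true, so \Box \neg r \lor \Diamond r is true.
      At t: \Box \neg r requires \neg r at every successor {v, t}.
        \neg r fails at v, so \Box \neg r is false at t.
      At t: \Diamond r requires r at some successor in {v, t}.
        r holds at v, so \Diamond r is true at t.
Satisfying worlds: {v, w, t}

v, w, t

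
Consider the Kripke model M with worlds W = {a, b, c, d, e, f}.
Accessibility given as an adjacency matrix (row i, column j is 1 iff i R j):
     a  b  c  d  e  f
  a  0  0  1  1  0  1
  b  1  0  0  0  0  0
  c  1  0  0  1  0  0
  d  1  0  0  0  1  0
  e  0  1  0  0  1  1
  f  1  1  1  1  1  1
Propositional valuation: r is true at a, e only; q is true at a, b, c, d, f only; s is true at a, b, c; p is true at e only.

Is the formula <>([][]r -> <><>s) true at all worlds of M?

Let φ = <>([][]r -> <><>s). Evaluate φ at each world:
  a (successors {c, d, f}): φ is true.
  b (successors {a}): φ is true.
  c (successors {a, d}): φ is true.
  d (successors {a, e}): φ is true.
  e (successors {b, e, f}): φ is true.
  f (successors {a, b, c, d, e, f}): φ is true.
For instance, at a:
  At a: <>([][]r -> <><>s) requires [][]r -> <><>s at some successor in {c, d, f}.
    [][]r -> <><>s holds at c, so <>([][]r -> <><>s) is true at a.
      At c: [][]r is false, <><>s is true, so [][]r -> <><>s is true.

Yes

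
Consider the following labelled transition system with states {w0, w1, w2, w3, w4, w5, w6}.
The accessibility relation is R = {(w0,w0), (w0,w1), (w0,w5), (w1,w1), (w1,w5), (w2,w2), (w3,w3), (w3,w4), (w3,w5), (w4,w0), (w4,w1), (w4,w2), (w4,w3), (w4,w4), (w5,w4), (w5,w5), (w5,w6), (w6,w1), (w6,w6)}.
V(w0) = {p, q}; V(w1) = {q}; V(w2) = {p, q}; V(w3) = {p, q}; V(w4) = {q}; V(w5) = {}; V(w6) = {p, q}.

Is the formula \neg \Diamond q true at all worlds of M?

Recall that \Diamond ψ holds at a world iff ψ holds at some accessible world.
Let φ = \neg \Diamond q. Evaluate φ at each world:
  w0 (successors {w0, w1, w5}): φ is false.
  w1 (successors {w1, w5}): φ is false.
  w2 (successors {w2}): φ is false.
  w3 (successors {w3, w4, w5}): φ is false.
  w4 (successors {w0, w1, w2, w3, w4}): φ is false.
  w5 (successors {w4, w5, w6}): φ is false.
  w6 (successors {w1, w6}): φ is false.
Detail at w0 (counterexample):
  At w0: \Diamond q is true, so \neg \Diamond q is false.
    At w0: \Diamond q requires q at some successor in {w0, w1, w5}.
      q holds at w0, so \Diamond q is true at w0.

No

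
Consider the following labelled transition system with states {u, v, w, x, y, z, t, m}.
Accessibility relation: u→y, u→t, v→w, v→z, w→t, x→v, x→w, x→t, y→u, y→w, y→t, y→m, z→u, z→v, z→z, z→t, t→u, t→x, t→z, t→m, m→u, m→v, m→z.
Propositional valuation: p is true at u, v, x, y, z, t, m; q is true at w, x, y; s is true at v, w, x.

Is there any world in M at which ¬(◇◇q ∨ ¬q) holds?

No

Let φ = ¬(◇◇q ∨ ¬q). Evaluate φ at each world:
  u (successors {y, t}): φ is false.
  v (successors {w, z}): φ is false.
  w (successors {t}): φ is false.
  x (successors {v, w, t}): φ is false.
  y (successors {u, w, t, m}): φ is false.
  z (successors {u, v, z, t}): φ is false.
  t (successors {u, x, z, m}): φ is false.
  m (successors {u, v, z}): φ is false.
For instance, at v:
  At v: ◇◇q ∨ ¬q is true, so ¬(◇◇q ∨ ¬q) is false.
    At v: ◇◇q is false, ¬q is true, so ◇◇q ∨ ¬q is true.
      At v: ◇◇q requires ◇q at some successor in {w, z}.
        At w: ◇q is false.
        At z: ◇q is false.
      So ◇◇q is false at v.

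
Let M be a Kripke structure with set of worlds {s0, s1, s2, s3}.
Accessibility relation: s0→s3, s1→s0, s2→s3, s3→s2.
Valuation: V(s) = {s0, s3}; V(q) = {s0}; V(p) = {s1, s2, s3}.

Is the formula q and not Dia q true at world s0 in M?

Yes

Recall that Dia ψ holds at a world iff ψ holds at some accessible world.
At s0: q is true, not Dia q is true, so q and not Dia q is true.
  At s0: Dia q is false, so not Dia q is true.
    At s0: Dia q requires q at some successor in {s3}.
      At s3: q is false.
    So Dia q is false at s0.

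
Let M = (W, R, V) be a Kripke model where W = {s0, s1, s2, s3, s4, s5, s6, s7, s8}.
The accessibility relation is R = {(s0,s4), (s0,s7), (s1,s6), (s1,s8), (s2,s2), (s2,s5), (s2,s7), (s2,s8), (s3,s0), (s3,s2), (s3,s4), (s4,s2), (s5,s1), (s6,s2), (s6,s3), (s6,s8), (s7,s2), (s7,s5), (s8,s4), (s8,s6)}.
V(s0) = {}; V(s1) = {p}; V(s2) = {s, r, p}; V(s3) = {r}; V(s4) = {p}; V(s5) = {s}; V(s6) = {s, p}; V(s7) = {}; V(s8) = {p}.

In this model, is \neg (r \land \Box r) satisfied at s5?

At s5: r \land \Box r is false, so \neg (r \land \Box r) is true.
  At s5: r is false, \Box r is false, so r \land \Box r is false.
    At s5: \Box r requires r at every successor {s1}.
      r fails at s1, so \Box r is false at s5.

Yes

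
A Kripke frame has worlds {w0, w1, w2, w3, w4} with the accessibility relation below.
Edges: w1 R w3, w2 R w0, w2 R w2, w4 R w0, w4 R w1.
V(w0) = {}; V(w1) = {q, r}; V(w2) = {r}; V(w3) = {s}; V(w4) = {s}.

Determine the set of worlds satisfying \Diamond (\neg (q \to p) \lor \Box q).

Let φ = \Diamond (\neg (q \to p) \lor \Box q). Evaluate φ at each world:
  w0 (successors ∅): φ is false.
  w1 (successors {w3}): φ is true.
  w2 (successors {w0, w2}): φ is true.
  w3 (successors ∅): φ is false.
  w4 (successors {w0, w1}): φ is true.
For instance, at w4:
  At w4: \Diamond (\neg (q \to p) \lor \Box q) requires \neg (q \to p) \lor \Box q at some successor in {w0, w1}.
    \neg (q \to p) \lor \Box q holds at w0, so \Diamond (\neg (q \to p) \lor \Box q) is true at w4.
      At w0: \neg (q \to p) is false, \Box q is true, so \neg (q \to p) \lor \Box q is true.
Satisfying worlds: {w1, w2, w4}

w1, w2, w4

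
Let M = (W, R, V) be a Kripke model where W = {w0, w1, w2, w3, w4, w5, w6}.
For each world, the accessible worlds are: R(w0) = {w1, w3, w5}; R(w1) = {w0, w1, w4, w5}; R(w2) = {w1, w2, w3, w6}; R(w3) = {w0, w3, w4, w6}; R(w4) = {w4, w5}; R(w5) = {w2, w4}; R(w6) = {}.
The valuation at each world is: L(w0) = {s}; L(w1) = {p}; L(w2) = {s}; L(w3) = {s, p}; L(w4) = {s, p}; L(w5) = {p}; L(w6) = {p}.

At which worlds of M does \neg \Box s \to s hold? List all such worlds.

Recall that \Box ψ holds at a world iff ψ holds at every accessible world, and \Diamond ψ holds iff ψ holds at some accessible world.
Let φ = \neg \Box s \to s. Evaluate φ at each world:
  w0 (successors {w1, w3, w5}): φ is true.
  w1 (successors {w0, w1, w4, w5}): φ is false.
  w2 (successors {w1, w2, w3, w6}): φ is true.
  w3 (successors {w0, w3, w4, w6}): φ is true.
  w4 (successors {w4, w5}): φ is true.
  w5 (successors {w2, w4}): φ is true.
  w6 (successors ∅): φ is true.
For instance, at w1:
  At w1: \neg \Box s is true, s is false, so \neg \Box s \to s is false.
    At w1: \Box s is false, so \neg \Box s is true.
      At w1: \Box s requires s at every successor {w0, w1, w4, w5}.
        s fails at w1, so \Box s is false at w1.
Satisfying worlds: {w0, w2, w3, w4, w5, w6}

w0, w2, w3, w4, w5, w6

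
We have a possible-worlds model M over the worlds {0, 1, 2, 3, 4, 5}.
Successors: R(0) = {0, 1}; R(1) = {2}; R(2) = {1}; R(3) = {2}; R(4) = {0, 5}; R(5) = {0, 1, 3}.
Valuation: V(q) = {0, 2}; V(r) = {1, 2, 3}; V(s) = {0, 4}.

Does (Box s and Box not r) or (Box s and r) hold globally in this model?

Let φ = (Box s and Box not r) or (Box s and r). Evaluate φ at each world:
  0 (successors {0, 1}): φ is false.
  1 (successors {2}): φ is false.
  2 (successors {1}): φ is false.
  3 (successors {2}): φ is false.
  4 (successors {0, 5}): φ is false.
  5 (successors {0, 1, 3}): φ is false.
Detail at 0 (counterexample):
  At 0: Box s and Box not r is false, Box s and r is false, so (Box s and Box not r) or (Box s and r) is false.
    At 0: Box s is false, Box not r is false, so Box s and Box not r is false.
      At 0: Box s requires s at every successor {0, 1}.
        s fails at 1, so Box s is false at 0.
      At 0: Box not r requires not r at every successor {0, 1}.
        not r fails at 1, so Box not r is false at 0.
    At 0: Box s is false, r is false, so Box s and r is false.
      At 0: Box s requires s at every successor {0, 1}.
        s fails at 1, so Box s is false at 0.

No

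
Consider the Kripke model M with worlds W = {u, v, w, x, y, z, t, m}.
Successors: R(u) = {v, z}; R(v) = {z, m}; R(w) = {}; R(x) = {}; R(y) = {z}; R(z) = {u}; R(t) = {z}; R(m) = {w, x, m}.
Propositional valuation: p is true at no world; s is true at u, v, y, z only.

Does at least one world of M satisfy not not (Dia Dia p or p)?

No

Recall that Dia ψ holds at a world iff ψ holds at some accessible world.
Let φ = not not (Dia Dia p or p). Evaluate φ at each world:
  u (successors {v, z}): φ is false.
  v (successors {z, m}): φ is false.
  w (successors ∅): φ is false.
  x (successors ∅): φ is false.
  y (successors {z}): φ is false.
  z (successors {u}): φ is false.
  t (successors {z}): φ is false.
  m (successors {w, x, m}): φ is false.
For instance, at t:
  At t: not (Dia Dia p or p) is true, so not not (Dia Dia p or p) is false.
    At t: Dia Dia p or p is false, so not (Dia Dia p or p) is true.
      At t: Dia Dia p is false, p is false, so Dia Dia p or p is false.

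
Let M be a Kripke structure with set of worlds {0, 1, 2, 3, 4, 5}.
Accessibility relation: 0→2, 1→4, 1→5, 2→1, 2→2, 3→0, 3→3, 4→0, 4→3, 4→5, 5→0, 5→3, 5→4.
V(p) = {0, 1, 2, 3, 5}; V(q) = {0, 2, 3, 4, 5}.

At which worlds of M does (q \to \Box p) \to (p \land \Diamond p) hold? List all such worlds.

0, 1, 2, 3, 5

Recall that \Box ψ holds at a world iff ψ holds at every accessible world, and \Diamond ψ holds iff ψ holds at some accessible world.
Let φ = (q \to \Box p) \to (p \land \Diamond p). Evaluate φ at each world:
  0 (successors {2}): φ is true.
  1 (successors {4, 5}): φ is true.
  2 (successors {1, 2}): φ is true.
  3 (successors {0, 3}): φ is true.
  4 (successors {0, 3, 5}): φ is false.
  5 (successors {0, 3, 4}): φ is true.
For instance, at 2:
  At 2: q \to \Box p is true, p \land \Diamond p is true, so (q \to \Box p) \to (p \land \Diamond p) is true.
    At 2: q is true, \Box p is true, so q \to \Box p is true.
      At 2: \Box p requires p at every successor {1, 2}.
        At 1: p is true.
        At 2: p is true.
      So \Box p is true at 2.
    At 2: p is true, \Diamond p is true, so p \land \Diamond p is true.
      At 2: \Diamond p requires p at some successor in {1, 2}.
        p holds at 1, so \Diamond p is true at 2.
Satisfying worlds: {0, 1, 2, 3, 5}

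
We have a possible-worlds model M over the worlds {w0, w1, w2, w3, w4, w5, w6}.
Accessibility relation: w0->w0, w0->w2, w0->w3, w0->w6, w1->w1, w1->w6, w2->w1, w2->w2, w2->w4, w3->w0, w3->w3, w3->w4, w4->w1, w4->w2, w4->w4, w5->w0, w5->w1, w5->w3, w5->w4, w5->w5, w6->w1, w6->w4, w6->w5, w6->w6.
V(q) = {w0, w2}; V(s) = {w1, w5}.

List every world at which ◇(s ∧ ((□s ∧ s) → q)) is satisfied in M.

w1, w2, w4, w5, w6

Let φ = ◇(s ∧ ((□s ∧ s) → q)). Evaluate φ at each world:
  w0 (successors {w0, w2, w3, w6}): φ is false.
  w1 (successors {w1, w6}): φ is true.
  w2 (successors {w1, w2, w4}): φ is true.
  w3 (successors {w0, w3, w4}): φ is false.
  w4 (successors {w1, w2, w4}): φ is true.
  w5 (successors {w0, w1, w3, w4, w5}): φ is true.
  w6 (successors {w1, w4, w5, w6}): φ is true.
For instance, at w3:
  At w3: ◇(s ∧ ((□s ∧ s) → q)) requires s ∧ ((□s ∧ s) → q) at some successor in {w0, w3, w4}.
    At w0: s ∧ ((□s ∧ s) → q) is false.
    At w3: s ∧ ((□s ∧ s) → q) is false.
    At w4: s ∧ ((□s ∧ s) → q) is false.
  So ◇(s ∧ ((□s ∧ s) → q)) is false at w3.
Satisfying worlds: {w1, w2, w4, w5, w6}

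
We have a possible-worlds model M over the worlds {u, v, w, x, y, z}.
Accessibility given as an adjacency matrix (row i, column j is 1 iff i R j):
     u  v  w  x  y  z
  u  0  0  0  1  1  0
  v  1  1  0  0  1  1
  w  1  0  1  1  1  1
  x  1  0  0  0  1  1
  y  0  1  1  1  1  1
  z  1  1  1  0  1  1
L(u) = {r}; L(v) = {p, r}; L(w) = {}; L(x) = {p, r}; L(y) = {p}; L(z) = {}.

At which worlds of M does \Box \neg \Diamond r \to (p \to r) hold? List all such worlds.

Let φ = \Box \neg \Diamond r \to (p \to r). Evaluate φ at each world:
  u (successors {x, y}): φ is true.
  v (successors {u, v, y, z}): φ is true.
  w (successors {u, w, x, y, z}): φ is true.
  x (successors {u, y, z}): φ is true.
  y (successors {v, w, x, y, z}): φ is true.
  z (successors {u, v, w, y, z}): φ is true.
For instance, at u:
  At u: \Box \neg \Diamond r is false, p \to r is true, so \Box \neg \Diamond r \to (p \to r) is true.
    At u: \Box \neg \Diamond r requires \neg \Diamond r at every successor {x, y}.
      \neg \Diamond r fails at x, so \Box \neg \Diamond r is false at u.
Satisfying worlds: {u, v, w, x, y, z}

u, v, w, x, y, z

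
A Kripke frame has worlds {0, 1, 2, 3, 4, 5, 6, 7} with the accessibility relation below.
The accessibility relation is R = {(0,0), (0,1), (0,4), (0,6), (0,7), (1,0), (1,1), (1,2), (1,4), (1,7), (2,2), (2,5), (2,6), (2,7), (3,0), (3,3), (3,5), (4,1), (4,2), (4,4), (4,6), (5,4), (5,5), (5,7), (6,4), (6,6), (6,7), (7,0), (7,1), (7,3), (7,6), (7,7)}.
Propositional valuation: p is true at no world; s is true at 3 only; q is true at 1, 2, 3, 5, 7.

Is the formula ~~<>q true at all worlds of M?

Recall that <>ψ holds at a world iff ψ holds at some accessible world.
Let φ = ~~<>q. Evaluate φ at each world:
  0 (successors {0, 1, 4, 6, 7}): φ is true.
  1 (successors {0, 1, 2, 4, 7}): φ is true.
  2 (successors {2, 5, 6, 7}): φ is true.
  3 (successors {0, 3, 5}): φ is true.
  4 (successors {1, 2, 4, 6}): φ is true.
  5 (successors {4, 5, 7}): φ is true.
  6 (successors {4, 6, 7}): φ is true.
  7 (successors {0, 1, 3, 6, 7}): φ is true.
For instance, at 2:
  At 2: ~<>q is false, so ~~<>q is true.
    At 2: <>q is true, so ~<>q is false.
      At 2: <>q requires q at some successor in {2, 5, 6, 7}.
        q holds at 2, so <>q is true at 2.

Yes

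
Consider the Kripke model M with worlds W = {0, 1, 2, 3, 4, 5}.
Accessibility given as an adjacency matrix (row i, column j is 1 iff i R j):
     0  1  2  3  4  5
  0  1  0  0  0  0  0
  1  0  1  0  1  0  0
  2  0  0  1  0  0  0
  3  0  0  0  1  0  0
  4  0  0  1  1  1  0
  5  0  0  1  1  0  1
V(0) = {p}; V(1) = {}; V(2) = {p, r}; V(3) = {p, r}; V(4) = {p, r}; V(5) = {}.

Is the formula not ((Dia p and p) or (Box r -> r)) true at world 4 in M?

No

At 4: (Dia p and p) or (Box r -> r) is true, so not ((Dia p and p) or (Box r -> r)) is false.
  At 4: Dia p and p is true, Box r -> r is true, so (Dia p and p) or (Box r -> r) is true.
    At 4: Dia p is true, p is true, so Dia p and p is true.
      At 4: Dia p requires p at some successor in {2, 3, 4}.
        p holds at 2, so Dia p is true at 4.
    At 4: Box r is true, r is true, so Box r -> r is true.
      At 4: Box r requires r at every successor {2, 3, 4}.
        At 2: r is true.
        At 3: r is true.
        At 4: r is true.
      So Box r is true at 4.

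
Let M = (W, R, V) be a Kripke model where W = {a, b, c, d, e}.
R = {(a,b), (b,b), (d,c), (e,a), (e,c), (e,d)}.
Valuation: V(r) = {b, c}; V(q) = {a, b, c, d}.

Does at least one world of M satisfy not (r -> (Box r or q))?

No

Recall that Box ψ holds at a world iff ψ holds at every accessible world, and Dia ψ holds iff ψ holds at some accessible world.
Let φ = not (r -> (Box r or q)). Evaluate φ at each world:
  a (successors {b}): φ is false.
  b (successors {b}): φ is false.
  c (successors ∅): φ is false.
  d (successors {c}): φ is false.
  e (successors {a, c, d}): φ is false.
For instance, at a:
  At a: r -> (Box r or q) is true, so not (r -> (Box r or q)) is false.
    At a: r is false, Box r or q is true, so r -> (Box r or q) is true.
      At a: Box r is true, q is true, so Box r or q is true.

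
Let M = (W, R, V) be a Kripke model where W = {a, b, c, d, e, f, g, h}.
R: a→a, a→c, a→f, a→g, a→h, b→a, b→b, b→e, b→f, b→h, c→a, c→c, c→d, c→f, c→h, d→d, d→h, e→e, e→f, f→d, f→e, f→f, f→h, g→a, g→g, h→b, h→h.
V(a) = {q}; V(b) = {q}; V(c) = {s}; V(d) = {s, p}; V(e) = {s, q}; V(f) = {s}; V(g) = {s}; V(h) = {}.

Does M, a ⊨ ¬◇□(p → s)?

No

At a: ◇□(p → s) is true, so ¬◇□(p → s) is false.
  At a: ◇□(p → s) requires □(p → s) at some successor in {a, c, f, g, h}.
    □(p → s) holds at a, so ◇□(p → s) is true at a.
      At a: □(p → s) requires p → s at every successor {a, c, f, g, h}.
        At a: p → s is true.
        At c: p → s is true.
        At f: p → s is true.
        At g: p → s is true.
        At h: p → s is true.
      So □(p → s) is true at a.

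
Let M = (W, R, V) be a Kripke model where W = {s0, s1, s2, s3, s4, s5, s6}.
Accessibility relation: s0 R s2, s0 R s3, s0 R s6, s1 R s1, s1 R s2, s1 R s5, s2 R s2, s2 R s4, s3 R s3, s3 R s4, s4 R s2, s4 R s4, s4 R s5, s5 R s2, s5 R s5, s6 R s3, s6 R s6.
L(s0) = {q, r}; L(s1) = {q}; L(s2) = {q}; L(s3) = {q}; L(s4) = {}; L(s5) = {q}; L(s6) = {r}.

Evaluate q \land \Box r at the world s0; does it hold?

No

At s0: q is true, \Box r is false, so q \land \Box r is false.
  At s0: \Box r requires r at every successor {s2, s3, s6}.
    r fails at s2, so \Box r is false at s0.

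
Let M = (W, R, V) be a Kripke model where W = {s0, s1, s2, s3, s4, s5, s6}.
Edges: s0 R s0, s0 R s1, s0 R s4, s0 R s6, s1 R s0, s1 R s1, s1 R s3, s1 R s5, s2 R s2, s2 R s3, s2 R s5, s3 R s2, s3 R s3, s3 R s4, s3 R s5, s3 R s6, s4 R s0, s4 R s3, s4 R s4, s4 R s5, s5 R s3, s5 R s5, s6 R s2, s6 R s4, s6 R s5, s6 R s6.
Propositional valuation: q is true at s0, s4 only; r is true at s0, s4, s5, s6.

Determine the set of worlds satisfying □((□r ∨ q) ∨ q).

none

Let φ = □((□r ∨ q) ∨ q). Evaluate φ at each world:
  s0 (successors {s0, s1, s4, s6}): φ is false.
  s1 (successors {s0, s1, s3, s5}): φ is false.
  s2 (successors {s2, s3, s5}): φ is false.
  s3 (successors {s2, s3, s4, s5, s6}): φ is false.
  s4 (successors {s0, s3, s4, s5}): φ is false.
  s5 (successors {s3, s5}): φ is false.
  s6 (successors {s2, s4, s5, s6}): φ is false.
For instance, at s6:
  At s6: □((□r ∨ q) ∨ q) requires (□r ∨ q) ∨ q at every successor {s2, s4, s5, s6}.
    (□r ∨ q) ∨ q fails at s2, so □((□r ∨ q) ∨ q) is false at s6.
      At s2: □r ∨ q is false, q is false, so (□r ∨ q) ∨ q is false.
Satisfying worlds: none.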